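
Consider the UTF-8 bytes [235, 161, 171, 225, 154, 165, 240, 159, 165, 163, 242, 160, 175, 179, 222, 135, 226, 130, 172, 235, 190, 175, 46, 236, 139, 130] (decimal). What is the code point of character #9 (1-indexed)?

U+C2C2

Offset 0: leading byte 0xEB = 11101011 → 3-byte char #1 = EB A1 AB.
Offset 3: leading byte 0xE1 = 11100001 → 3-byte char #2 = E1 9A A5.
Offset 6: leading byte 0xF0 = 11110000 → 4-byte char #3 = F0 9F A5 A3.
Offset 10: leading byte 0xF2 = 11110010 → 4-byte char #4 = F2 A0 AF B3.
Offset 14: leading byte 0xDE = 11011110 → 2-byte char #5 = DE 87.
Offset 16: leading byte 0xE2 = 11100010 → 3-byte char #6 = E2 82 AC.
Offset 19: leading byte 0xEB = 11101011 → 3-byte char #7 = EB BE AF.
Offset 22: leading byte 0x2E = 00101110 → 1-byte char #8 = 2E.
Offset 23: leading byte 0xEC = 11101100 → 3-byte char #9 = EC 8B 82.
Leading byte 0xEC = 11101100 matches 1110xxxx → 3-byte sequence.
Byte 1: 0xEC = 11101100, payload 1100 (4 bits).
Byte 2: 0x8B = 10001011 (10xxxxxx ✓), payload 001011.
Byte 3: 0x82 = 10000010 (10xxxxxx ✓), payload 000010.
Concatenate: 1100001011000010 = 0xC2C2 (16 bits → U+C2C2).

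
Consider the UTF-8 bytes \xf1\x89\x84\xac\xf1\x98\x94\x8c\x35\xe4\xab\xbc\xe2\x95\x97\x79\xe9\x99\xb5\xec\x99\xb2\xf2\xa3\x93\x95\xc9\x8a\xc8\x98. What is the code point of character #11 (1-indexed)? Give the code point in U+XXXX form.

U+0218

Offset 0: leading byte 0xF1 = 11110001 → 4-byte char #1 = F1 89 84 AC.
Offset 4: leading byte 0xF1 = 11110001 → 4-byte char #2 = F1 98 94 8C.
Offset 8: leading byte 0x35 = 00110101 → 1-byte char #3 = 35.
Offset 9: leading byte 0xE4 = 11100100 → 3-byte char #4 = E4 AB BC.
Offset 12: leading byte 0xE2 = 11100010 → 3-byte char #5 = E2 95 97.
Offset 15: leading byte 0x79 = 01111001 → 1-byte char #6 = 79.
Offset 16: leading byte 0xE9 = 11101001 → 3-byte char #7 = E9 99 B5.
Offset 19: leading byte 0xEC = 11101100 → 3-byte char #8 = EC 99 B2.
Offset 22: leading byte 0xF2 = 11110010 → 4-byte char #9 = F2 A3 93 95.
Offset 26: leading byte 0xC9 = 11001001 → 2-byte char #10 = C9 8A.
Offset 28: leading byte 0xC8 = 11001000 → 2-byte char #11 = C8 98.
Leading byte 0xC8 = 11001000 matches 110xxxxx → 2-byte sequence.
Byte 1: 0xC8 = 11001000, payload 01000 (5 bits).
Byte 2: 0x98 = 10011000 (10xxxxxx ✓), payload 011000.
Concatenate: 01000011000 = 0x218 (11 bits → U+0218).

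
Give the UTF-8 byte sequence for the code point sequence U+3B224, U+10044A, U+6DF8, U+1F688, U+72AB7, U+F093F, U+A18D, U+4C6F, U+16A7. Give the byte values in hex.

F0 BB 88 A4 F4 80 91 8A E6 B7 B8 F0 9F 9A 88 F1 B2 AA B7 F3 B0 A4 BF EA 86 8D E4 B1 AF E1 9A A7

U+3B224: 4-byte form → F0 BB 88 A4.
U+10044A: 4-byte form → F4 80 91 8A.
U+6DF8: 3-byte form → E6 B7 B8.
U+1F688: 4-byte form → F0 9F 9A 88.
U+72AB7: 4-byte form → F1 B2 AA B7.
U+F093F: 4-byte form → F3 B0 A4 BF.
U+A18D: 3-byte form → EA 86 8D.
U+4C6F: 3-byte form → E4 B1 AF.
U+16A7: 3-byte form → E1 9A A7.
Concatenated (32 bytes): F0 BB 88 A4 F4 80 91 8A E6 B7 B8 F0 9F 9A 88 F1 B2 AA B7 F3 B0 A4 BF EA 86 8D E4 B1 AF E1 9A A7.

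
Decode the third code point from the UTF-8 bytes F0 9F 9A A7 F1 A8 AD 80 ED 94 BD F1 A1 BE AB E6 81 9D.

U+D53D

Offset 0: leading byte 0xF0 = 11110000 → 4-byte char #1 = F0 9F 9A A7.
Offset 4: leading byte 0xF1 = 11110001 → 4-byte char #2 = F1 A8 AD 80.
Offset 8: leading byte 0xED = 11101101 → 3-byte char #3 = ED 94 BD.
Leading byte 0xED = 11101101 matches 1110xxxx → 3-byte sequence.
Byte 1: 0xED = 11101101, payload 1101 (4 bits).
Byte 2: 0x94 = 10010100 (10xxxxxx ✓), payload 010100.
Byte 3: 0xBD = 10111101 (10xxxxxx ✓), payload 111101.
Concatenate: 1101010100111101 = 0xD53D (16 bits → U+D53D).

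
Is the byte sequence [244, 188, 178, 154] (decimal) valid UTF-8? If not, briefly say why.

invalid (encodes a value above U+10FFFF)

Leading byte 0xF4 = 11110100 → 4-byte form.
Payload = 0x13CC9A, which exceeds U+10FFFF, the maximum Unicode code point. (Leading bytes F5–FF, or F4 followed by ≥ 0x90, are invalid.)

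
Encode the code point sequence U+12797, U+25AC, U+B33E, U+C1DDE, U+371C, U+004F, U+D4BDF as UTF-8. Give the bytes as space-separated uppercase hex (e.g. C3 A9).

U+12797: 4-byte form → F0 92 9E 97.
U+25AC: 3-byte form → E2 96 AC.
U+B33E: 3-byte form → EB 8C BE.
U+C1DDE: 4-byte form → F3 81 B7 9E.
U+371C: 3-byte form → E3 9C 9C.
U+004F: 1-byte form → 4F.
U+D4BDF: 4-byte form → F3 94 AF 9F.
Concatenated (22 bytes): F0 92 9E 97 E2 96 AC EB 8C BE F3 81 B7 9E E3 9C 9C 4F F3 94 AF 9F.

F0 92 9E 97 E2 96 AC EB 8C BE F3 81 B7 9E E3 9C 9C 4F F3 94 AF 9F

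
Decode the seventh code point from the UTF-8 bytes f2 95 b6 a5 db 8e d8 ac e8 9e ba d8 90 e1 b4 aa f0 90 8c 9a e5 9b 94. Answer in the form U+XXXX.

U+1031A

Offset 0: leading byte 0xF2 = 11110010 → 4-byte char #1 = F2 95 B6 A5.
Offset 4: leading byte 0xDB = 11011011 → 2-byte char #2 = DB 8E.
Offset 6: leading byte 0xD8 = 11011000 → 2-byte char #3 = D8 AC.
Offset 8: leading byte 0xE8 = 11101000 → 3-byte char #4 = E8 9E BA.
Offset 11: leading byte 0xD8 = 11011000 → 2-byte char #5 = D8 90.
Offset 13: leading byte 0xE1 = 11100001 → 3-byte char #6 = E1 B4 AA.
Offset 16: leading byte 0xF0 = 11110000 → 4-byte char #7 = F0 90 8C 9A.
Leading byte 0xF0 = 11110000 matches 11110xxx → 4-byte sequence.
Byte 1: 0xF0 = 11110000, payload 000 (3 bits).
Byte 2: 0x90 = 10010000 (10xxxxxx ✓), payload 010000.
Byte 3: 0x8C = 10001100 (10xxxxxx ✓), payload 001100.
Byte 4: 0x9A = 10011010 (10xxxxxx ✓), payload 011010.
Concatenate: 000010000001100011010 = 0x1031A (21 bits → U+1031A).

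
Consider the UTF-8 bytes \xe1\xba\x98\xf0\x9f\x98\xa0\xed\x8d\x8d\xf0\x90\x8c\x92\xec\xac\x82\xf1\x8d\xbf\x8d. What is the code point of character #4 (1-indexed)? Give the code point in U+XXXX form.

U+10312

Offset 0: leading byte 0xE1 = 11100001 → 3-byte char #1 = E1 BA 98.
Offset 3: leading byte 0xF0 = 11110000 → 4-byte char #2 = F0 9F 98 A0.
Offset 7: leading byte 0xED = 11101101 → 3-byte char #3 = ED 8D 8D.
Offset 10: leading byte 0xF0 = 11110000 → 4-byte char #4 = F0 90 8C 92.
Leading byte 0xF0 = 11110000 matches 11110xxx → 4-byte sequence.
Byte 1: 0xF0 = 11110000, payload 000 (3 bits).
Byte 2: 0x90 = 10010000 (10xxxxxx ✓), payload 010000.
Byte 3: 0x8C = 10001100 (10xxxxxx ✓), payload 001100.
Byte 4: 0x92 = 10010010 (10xxxxxx ✓), payload 010010.
Concatenate: 000010000001100010010 = 0x10312 (21 bits → U+10312).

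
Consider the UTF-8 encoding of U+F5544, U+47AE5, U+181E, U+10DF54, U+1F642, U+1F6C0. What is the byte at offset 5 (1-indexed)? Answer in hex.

1-indexed offset 5 is 0-indexed offset 4.
U+F5544 → 4-byte form F3 B5 95 84 at offsets 0–3.
U+47AE5 → 4-byte form F1 87 AB A5 at offsets 4–7.
Offset 4 falls in char 2's range; it's byte 1 of F1 87 AB A5 = 0xF1.

0xF1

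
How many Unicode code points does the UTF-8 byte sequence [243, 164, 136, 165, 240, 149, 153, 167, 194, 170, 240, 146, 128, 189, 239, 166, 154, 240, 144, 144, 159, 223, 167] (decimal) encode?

7

Byte at offset 0: 0xF3 = 11110011 → 4-byte char (#1). Advance 4.
Byte at offset 4: 0xF0 = 11110000 → 4-byte char (#2). Advance 4.
Byte at offset 8: 0xC2 = 11000010 → 2-byte char (#3). Advance 2.
Byte at offset 10: 0xF0 = 11110000 → 4-byte char (#4). Advance 4.
Byte at offset 14: 0xEF = 11101111 → 3-byte char (#5). Advance 3.
Byte at offset 17: 0xF0 = 11110000 → 4-byte char (#6). Advance 4.
Byte at offset 21: 0xDF = 11011111 → 2-byte char (#7). Advance 2.
Reached end at offset 23 after 7 code points.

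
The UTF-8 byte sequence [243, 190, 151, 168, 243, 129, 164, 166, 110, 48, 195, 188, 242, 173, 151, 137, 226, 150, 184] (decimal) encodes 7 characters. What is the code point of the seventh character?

U+25B8

Offset 0: leading byte 0xF3 = 11110011 → 4-byte char #1 = F3 BE 97 A8.
Offset 4: leading byte 0xF3 = 11110011 → 4-byte char #2 = F3 81 A4 A6.
Offset 8: leading byte 0x6E = 01101110 → 1-byte char #3 = 6E.
Offset 9: leading byte 0x30 = 00110000 → 1-byte char #4 = 30.
Offset 10: leading byte 0xC3 = 11000011 → 2-byte char #5 = C3 BC.
Offset 12: leading byte 0xF2 = 11110010 → 4-byte char #6 = F2 AD 97 89.
Offset 16: leading byte 0xE2 = 11100010 → 3-byte char #7 = E2 96 B8.
Leading byte 0xE2 = 11100010 matches 1110xxxx → 3-byte sequence.
Byte 1: 0xE2 = 11100010, payload 0010 (4 bits).
Byte 2: 0x96 = 10010110 (10xxxxxx ✓), payload 010110.
Byte 3: 0xB8 = 10111000 (10xxxxxx ✓), payload 111000.
Concatenate: 0010010110111000 = 0x25B8 (16 bits → U+25B8).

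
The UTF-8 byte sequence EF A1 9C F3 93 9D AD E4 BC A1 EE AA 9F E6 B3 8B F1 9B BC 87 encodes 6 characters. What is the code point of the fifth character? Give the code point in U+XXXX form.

Offset 0: leading byte 0xEF = 11101111 → 3-byte char #1 = EF A1 9C.
Offset 3: leading byte 0xF3 = 11110011 → 4-byte char #2 = F3 93 9D AD.
Offset 7: leading byte 0xE4 = 11100100 → 3-byte char #3 = E4 BC A1.
Offset 10: leading byte 0xEE = 11101110 → 3-byte char #4 = EE AA 9F.
Offset 13: leading byte 0xE6 = 11100110 → 3-byte char #5 = E6 B3 8B.
Leading byte 0xE6 = 11100110 matches 1110xxxx → 3-byte sequence.
Byte 1: 0xE6 = 11100110, payload 0110 (4 bits).
Byte 2: 0xB3 = 10110011 (10xxxxxx ✓), payload 110011.
Byte 3: 0x8B = 10001011 (10xxxxxx ✓), payload 001011.
Concatenate: 0110110011001011 = 0x6CCB (16 bits → U+6CCB).

U+6CCB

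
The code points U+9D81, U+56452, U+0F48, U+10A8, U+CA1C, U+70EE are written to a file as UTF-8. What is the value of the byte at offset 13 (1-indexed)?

1-indexed offset 13 is 0-indexed offset 12.
U+9D81 → 3-byte form E9 B6 81 at offsets 0–2.
U+56452 → 4-byte form F1 96 91 92 at offsets 3–6.
U+0F48 → 3-byte form E0 BD 88 at offsets 7–9.
U+10A8 → 3-byte form E1 82 A8 at offsets 10–12.
Offset 12 falls in char 4's range; it's byte 3 of E1 82 A8 = 0xA8.

0xA8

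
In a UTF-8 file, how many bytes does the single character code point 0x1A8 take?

U+01A8 = 0x1A8. UTF-8 uses 1 byte below 0x80, 2 below 0x800, 3 below 0x10000, 4 up to 0x10FFFF. 0x1A8 is in U+0080–U+07FF → 2 bytes.

2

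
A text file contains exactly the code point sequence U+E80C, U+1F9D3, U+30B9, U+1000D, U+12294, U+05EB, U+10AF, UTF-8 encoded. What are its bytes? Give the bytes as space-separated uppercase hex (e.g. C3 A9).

EE A0 8C F0 9F A7 93 E3 82 B9 F0 90 80 8D F0 92 8A 94 D7 AB E1 82 AF

U+E80C: 3-byte form → EE A0 8C.
U+1F9D3: 4-byte form → F0 9F A7 93.
U+30B9: 3-byte form → E3 82 B9.
U+1000D: 4-byte form → F0 90 80 8D.
U+12294: 4-byte form → F0 92 8A 94.
U+05EB: 2-byte form → D7 AB.
U+10AF: 3-byte form → E1 82 AF.
Concatenated (23 bytes): EE A0 8C F0 9F A7 93 E3 82 B9 F0 90 80 8D F0 92 8A 94 D7 AB E1 82 AF.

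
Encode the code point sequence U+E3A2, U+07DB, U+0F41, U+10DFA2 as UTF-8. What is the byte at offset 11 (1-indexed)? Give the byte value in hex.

0xBE

1-indexed offset 11 is 0-indexed offset 10.
U+E3A2 → 3-byte form EE 8E A2 at offsets 0–2.
U+07DB → 2-byte form DF 9B at offsets 3–4.
U+0F41 → 3-byte form E0 BD 81 at offsets 5–7.
U+10DFA2 → 4-byte form F4 8D BE A2 at offsets 8–11.
Offset 10 falls in char 4's range; it's byte 3 of F4 8D BE A2 = 0xBE.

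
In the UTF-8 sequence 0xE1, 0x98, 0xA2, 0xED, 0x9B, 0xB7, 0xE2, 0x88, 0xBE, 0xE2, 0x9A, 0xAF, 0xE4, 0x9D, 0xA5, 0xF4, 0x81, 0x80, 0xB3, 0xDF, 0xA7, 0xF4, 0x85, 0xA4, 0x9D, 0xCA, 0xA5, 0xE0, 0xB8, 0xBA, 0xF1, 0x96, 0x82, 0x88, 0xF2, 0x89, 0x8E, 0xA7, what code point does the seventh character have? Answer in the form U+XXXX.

Offset 0: leading byte 0xE1 = 11100001 → 3-byte char #1 = E1 98 A2.
Offset 3: leading byte 0xED = 11101101 → 3-byte char #2 = ED 9B B7.
Offset 6: leading byte 0xE2 = 11100010 → 3-byte char #3 = E2 88 BE.
Offset 9: leading byte 0xE2 = 11100010 → 3-byte char #4 = E2 9A AF.
Offset 12: leading byte 0xE4 = 11100100 → 3-byte char #5 = E4 9D A5.
Offset 15: leading byte 0xF4 = 11110100 → 4-byte char #6 = F4 81 80 B3.
Offset 19: leading byte 0xDF = 11011111 → 2-byte char #7 = DF A7.
Leading byte 0xDF = 11011111 matches 110xxxxx → 2-byte sequence.
Byte 1: 0xDF = 11011111, payload 11111 (5 bits).
Byte 2: 0xA7 = 10100111 (10xxxxxx ✓), payload 100111.
Concatenate: 11111100111 = 0x7E7 (11 bits → U+07E7).

U+07E7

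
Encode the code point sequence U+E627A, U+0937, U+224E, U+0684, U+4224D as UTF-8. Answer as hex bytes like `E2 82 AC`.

U+E627A: 4-byte form → F3 A6 89 BA.
U+0937: 3-byte form → E0 A4 B7.
U+224E: 3-byte form → E2 89 8E.
U+0684: 2-byte form → DA 84.
U+4224D: 4-byte form → F1 82 89 8D.
Concatenated (16 bytes): F3 A6 89 BA E0 A4 B7 E2 89 8E DA 84 F1 82 89 8D.

F3 A6 89 BA E0 A4 B7 E2 89 8E DA 84 F1 82 89 8D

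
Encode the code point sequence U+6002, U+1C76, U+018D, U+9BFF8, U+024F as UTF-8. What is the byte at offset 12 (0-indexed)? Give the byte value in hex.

U+6002 → 3-byte form E6 80 82 at offsets 0–2.
U+1C76 → 3-byte form E1 B1 B6 at offsets 3–5.
U+018D → 2-byte form C6 8D at offsets 6–7.
U+9BFF8 → 4-byte form F2 9B BF B8 at offsets 8–11.
U+024F → 2-byte form C9 8F at offsets 12–13.
Offset 12 falls in char 5's range; it's byte 1 of C9 8F = 0xC9.

0xC9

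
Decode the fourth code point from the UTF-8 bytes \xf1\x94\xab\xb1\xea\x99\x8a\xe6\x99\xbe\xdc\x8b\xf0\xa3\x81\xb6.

Offset 0: leading byte 0xF1 = 11110001 → 4-byte char #1 = F1 94 AB B1.
Offset 4: leading byte 0xEA = 11101010 → 3-byte char #2 = EA 99 8A.
Offset 7: leading byte 0xE6 = 11100110 → 3-byte char #3 = E6 99 BE.
Offset 10: leading byte 0xDC = 11011100 → 2-byte char #4 = DC 8B.
Leading byte 0xDC = 11011100 matches 110xxxxx → 2-byte sequence.
Byte 1: 0xDC = 11011100, payload 11100 (5 bits).
Byte 2: 0x8B = 10001011 (10xxxxxx ✓), payload 001011.
Concatenate: 11100001011 = 0x70B (11 bits → U+070B).

U+070B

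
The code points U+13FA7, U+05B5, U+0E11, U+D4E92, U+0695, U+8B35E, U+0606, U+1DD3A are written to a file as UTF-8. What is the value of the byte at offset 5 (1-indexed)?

0xD6

1-indexed offset 5 is 0-indexed offset 4.
U+13FA7 → 4-byte form F0 93 BE A7 at offsets 0–3.
U+05B5 → 2-byte form D6 B5 at offsets 4–5.
Offset 4 falls in char 2's range; it's byte 1 of D6 B5 = 0xD6.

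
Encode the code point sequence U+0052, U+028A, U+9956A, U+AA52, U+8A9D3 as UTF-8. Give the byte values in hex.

52 CA 8A F2 99 95 AA EA A9 92 F2 8A A7 93

U+0052: 1-byte form → 52.
U+028A: 2-byte form → CA 8A.
U+9956A: 4-byte form → F2 99 95 AA.
U+AA52: 3-byte form → EA A9 92.
U+8A9D3: 4-byte form → F2 8A A7 93.
Concatenated (14 bytes): 52 CA 8A F2 99 95 AA EA A9 92 F2 8A A7 93.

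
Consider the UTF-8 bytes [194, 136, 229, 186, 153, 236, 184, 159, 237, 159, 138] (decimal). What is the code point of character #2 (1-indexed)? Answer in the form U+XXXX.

U+5E99

Offset 0: leading byte 0xC2 = 11000010 → 2-byte char #1 = C2 88.
Offset 2: leading byte 0xE5 = 11100101 → 3-byte char #2 = E5 BA 99.
Leading byte 0xE5 = 11100101 matches 1110xxxx → 3-byte sequence.
Byte 1: 0xE5 = 11100101, payload 0101 (4 bits).
Byte 2: 0xBA = 10111010 (10xxxxxx ✓), payload 111010.
Byte 3: 0x99 = 10011001 (10xxxxxx ✓), payload 011001.
Concatenate: 0101111010011001 = 0x5E99 (16 bits → U+5E99).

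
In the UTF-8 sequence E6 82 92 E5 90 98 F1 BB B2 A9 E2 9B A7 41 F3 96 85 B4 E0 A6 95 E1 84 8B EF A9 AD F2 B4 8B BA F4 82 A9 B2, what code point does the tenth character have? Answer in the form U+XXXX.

U+B42FA

Offset 0: leading byte 0xE6 = 11100110 → 3-byte char #1 = E6 82 92.
Offset 3: leading byte 0xE5 = 11100101 → 3-byte char #2 = E5 90 98.
Offset 6: leading byte 0xF1 = 11110001 → 4-byte char #3 = F1 BB B2 A9.
Offset 10: leading byte 0xE2 = 11100010 → 3-byte char #4 = E2 9B A7.
Offset 13: leading byte 0x41 = 01000001 → 1-byte char #5 = 41.
Offset 14: leading byte 0xF3 = 11110011 → 4-byte char #6 = F3 96 85 B4.
Offset 18: leading byte 0xE0 = 11100000 → 3-byte char #7 = E0 A6 95.
Offset 21: leading byte 0xE1 = 11100001 → 3-byte char #8 = E1 84 8B.
Offset 24: leading byte 0xEF = 11101111 → 3-byte char #9 = EF A9 AD.
Offset 27: leading byte 0xF2 = 11110010 → 4-byte char #10 = F2 B4 8B BA.
Leading byte 0xF2 = 11110010 matches 11110xxx → 4-byte sequence.
Byte 1: 0xF2 = 11110010, payload 010 (3 bits).
Byte 2: 0xB4 = 10110100 (10xxxxxx ✓), payload 110100.
Byte 3: 0x8B = 10001011 (10xxxxxx ✓), payload 001011.
Byte 4: 0xBA = 10111010 (10xxxxxx ✓), payload 111010.
Concatenate: 010110100001011111010 = 0xB42FA (21 bits → U+B42FA).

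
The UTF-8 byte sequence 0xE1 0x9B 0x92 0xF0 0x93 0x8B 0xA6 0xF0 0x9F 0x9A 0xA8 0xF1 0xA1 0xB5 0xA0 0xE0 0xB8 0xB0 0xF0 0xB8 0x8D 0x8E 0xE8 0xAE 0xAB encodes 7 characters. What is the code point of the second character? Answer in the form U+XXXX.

U+132E6

Offset 0: leading byte 0xE1 = 11100001 → 3-byte char #1 = E1 9B 92.
Offset 3: leading byte 0xF0 = 11110000 → 4-byte char #2 = F0 93 8B A6.
Leading byte 0xF0 = 11110000 matches 11110xxx → 4-byte sequence.
Byte 1: 0xF0 = 11110000, payload 000 (3 bits).
Byte 2: 0x93 = 10010011 (10xxxxxx ✓), payload 010011.
Byte 3: 0x8B = 10001011 (10xxxxxx ✓), payload 001011.
Byte 4: 0xA6 = 10100110 (10xxxxxx ✓), payload 100110.
Concatenate: 000010011001011100110 = 0x132E6 (21 bits → U+132E6).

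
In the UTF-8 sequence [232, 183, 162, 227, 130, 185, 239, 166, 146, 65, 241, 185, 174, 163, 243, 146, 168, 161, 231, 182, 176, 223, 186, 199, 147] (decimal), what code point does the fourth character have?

U+0041

Offset 0: leading byte 0xE8 = 11101000 → 3-byte char #1 = E8 B7 A2.
Offset 3: leading byte 0xE3 = 11100011 → 3-byte char #2 = E3 82 B9.
Offset 6: leading byte 0xEF = 11101111 → 3-byte char #3 = EF A6 92.
Offset 9: leading byte 0x41 = 01000001 → 1-byte char #4 = 41.
Leading byte 0x41 = 01000001 matches 0xxxxxxx → 1-byte sequence.
Byte 1: 0x41 = 01000001, payload 1000001 (7 bits).
Concatenate: 1000001 = 0x41 (7 bits → U+0041).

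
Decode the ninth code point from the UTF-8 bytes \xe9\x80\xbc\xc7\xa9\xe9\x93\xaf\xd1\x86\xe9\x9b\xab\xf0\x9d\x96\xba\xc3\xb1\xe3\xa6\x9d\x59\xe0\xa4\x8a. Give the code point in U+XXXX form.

U+0059

Offset 0: leading byte 0xE9 = 11101001 → 3-byte char #1 = E9 80 BC.
Offset 3: leading byte 0xC7 = 11000111 → 2-byte char #2 = C7 A9.
Offset 5: leading byte 0xE9 = 11101001 → 3-byte char #3 = E9 93 AF.
Offset 8: leading byte 0xD1 = 11010001 → 2-byte char #4 = D1 86.
Offset 10: leading byte 0xE9 = 11101001 → 3-byte char #5 = E9 9B AB.
Offset 13: leading byte 0xF0 = 11110000 → 4-byte char #6 = F0 9D 96 BA.
Offset 17: leading byte 0xC3 = 11000011 → 2-byte char #7 = C3 B1.
Offset 19: leading byte 0xE3 = 11100011 → 3-byte char #8 = E3 A6 9D.
Offset 22: leading byte 0x59 = 01011001 → 1-byte char #9 = 59.
Leading byte 0x59 = 01011001 matches 0xxxxxxx → 1-byte sequence.
Byte 1: 0x59 = 01011001, payload 1011001 (7 bits).
Concatenate: 1011001 = 0x59 (7 bits → U+0059).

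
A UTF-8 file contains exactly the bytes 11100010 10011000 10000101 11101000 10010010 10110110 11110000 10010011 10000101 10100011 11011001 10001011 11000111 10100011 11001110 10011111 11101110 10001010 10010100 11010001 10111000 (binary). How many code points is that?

8

Byte at offset 0: 0xE2 = 11100010 → 3-byte char (#1). Advance 3.
Byte at offset 3: 0xE8 = 11101000 → 3-byte char (#2). Advance 3.
Byte at offset 6: 0xF0 = 11110000 → 4-byte char (#3). Advance 4.
Byte at offset 10: 0xD9 = 11011001 → 2-byte char (#4). Advance 2.
Byte at offset 12: 0xC7 = 11000111 → 2-byte char (#5). Advance 2.
Byte at offset 14: 0xCE = 11001110 → 2-byte char (#6). Advance 2.
Byte at offset 16: 0xEE = 11101110 → 3-byte char (#7). Advance 3.
Byte at offset 19: 0xD1 = 11010001 → 2-byte char (#8). Advance 2.
Reached end at offset 21 after 8 code points.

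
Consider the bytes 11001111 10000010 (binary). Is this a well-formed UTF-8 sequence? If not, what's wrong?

valid

Leading byte 0xCF = 11001111 → 2-byte form.
Continuation bytes 0x82=10000010 all match 10xxxxxx.
Decoded value 0x3C2 is ≥ 0x80 (shortest form) and not a surrogate.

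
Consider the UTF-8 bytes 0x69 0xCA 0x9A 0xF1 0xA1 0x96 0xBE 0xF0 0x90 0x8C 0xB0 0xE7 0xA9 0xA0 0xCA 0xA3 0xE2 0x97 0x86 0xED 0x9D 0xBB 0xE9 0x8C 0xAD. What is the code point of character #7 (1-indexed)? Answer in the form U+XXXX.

U+25C6

Offset 0: leading byte 0x69 = 01101001 → 1-byte char #1 = 69.
Offset 1: leading byte 0xCA = 11001010 → 2-byte char #2 = CA 9A.
Offset 3: leading byte 0xF1 = 11110001 → 4-byte char #3 = F1 A1 96 BE.
Offset 7: leading byte 0xF0 = 11110000 → 4-byte char #4 = F0 90 8C B0.
Offset 11: leading byte 0xE7 = 11100111 → 3-byte char #5 = E7 A9 A0.
Offset 14: leading byte 0xCA = 11001010 → 2-byte char #6 = CA A3.
Offset 16: leading byte 0xE2 = 11100010 → 3-byte char #7 = E2 97 86.
Leading byte 0xE2 = 11100010 matches 1110xxxx → 3-byte sequence.
Byte 1: 0xE2 = 11100010, payload 0010 (4 bits).
Byte 2: 0x97 = 10010111 (10xxxxxx ✓), payload 010111.
Byte 3: 0x86 = 10000110 (10xxxxxx ✓), payload 000110.
Concatenate: 0010010111000110 = 0x25C6 (16 bits → U+25C6).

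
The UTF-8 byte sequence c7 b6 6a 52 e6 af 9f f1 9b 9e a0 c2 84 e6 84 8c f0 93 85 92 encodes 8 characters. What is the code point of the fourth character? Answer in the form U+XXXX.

U+6BDF

Offset 0: leading byte 0xC7 = 11000111 → 2-byte char #1 = C7 B6.
Offset 2: leading byte 0x6A = 01101010 → 1-byte char #2 = 6A.
Offset 3: leading byte 0x52 = 01010010 → 1-byte char #3 = 52.
Offset 4: leading byte 0xE6 = 11100110 → 3-byte char #4 = E6 AF 9F.
Leading byte 0xE6 = 11100110 matches 1110xxxx → 3-byte sequence.
Byte 1: 0xE6 = 11100110, payload 0110 (4 bits).
Byte 2: 0xAF = 10101111 (10xxxxxx ✓), payload 101111.
Byte 3: 0x9F = 10011111 (10xxxxxx ✓), payload 011111.
Concatenate: 0110101111011111 = 0x6BDF (16 bits → U+6BDF).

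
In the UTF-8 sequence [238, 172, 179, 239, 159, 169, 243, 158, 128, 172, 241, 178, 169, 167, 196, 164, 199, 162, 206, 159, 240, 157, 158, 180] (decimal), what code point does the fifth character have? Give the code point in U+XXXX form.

U+0124

Offset 0: leading byte 0xEE = 11101110 → 3-byte char #1 = EE AC B3.
Offset 3: leading byte 0xEF = 11101111 → 3-byte char #2 = EF 9F A9.
Offset 6: leading byte 0xF3 = 11110011 → 4-byte char #3 = F3 9E 80 AC.
Offset 10: leading byte 0xF1 = 11110001 → 4-byte char #4 = F1 B2 A9 A7.
Offset 14: leading byte 0xC4 = 11000100 → 2-byte char #5 = C4 A4.
Leading byte 0xC4 = 11000100 matches 110xxxxx → 2-byte sequence.
Byte 1: 0xC4 = 11000100, payload 00100 (5 bits).
Byte 2: 0xA4 = 10100100 (10xxxxxx ✓), payload 100100.
Concatenate: 00100100100 = 0x124 (11 bits → U+0124).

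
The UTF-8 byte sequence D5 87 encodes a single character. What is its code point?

Leading byte 0xD5 = 11010101 matches 110xxxxx → 2-byte sequence.
Byte 1: 0xD5 = 11010101, payload 10101 (5 bits).
Byte 2: 0x87 = 10000111 (10xxxxxx ✓), payload 000111.
Concatenate: 10101000111 = 0x547 (11 bits → U+0547).

U+0547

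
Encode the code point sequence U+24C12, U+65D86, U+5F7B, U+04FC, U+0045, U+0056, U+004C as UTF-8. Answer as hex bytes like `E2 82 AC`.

F0 A4 B0 92 F1 A5 B6 86 E5 BD BB D3 BC 45 56 4C

U+24C12: 4-byte form → F0 A4 B0 92.
U+65D86: 4-byte form → F1 A5 B6 86.
U+5F7B: 3-byte form → E5 BD BB.
U+04FC: 2-byte form → D3 BC.
U+0045: 1-byte form → 45.
U+0056: 1-byte form → 56.
U+004C: 1-byte form → 4C.
Concatenated (16 bytes): F0 A4 B0 92 F1 A5 B6 86 E5 BD BB D3 BC 45 56 4C.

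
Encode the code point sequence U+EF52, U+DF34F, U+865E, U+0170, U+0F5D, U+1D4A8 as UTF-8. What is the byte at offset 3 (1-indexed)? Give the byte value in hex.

0x92

1-indexed offset 3 is 0-indexed offset 2.
U+EF52 → 3-byte form EE BD 92 at offsets 0–2.
Offset 2 falls in char 1's range; it's byte 3 of EE BD 92 = 0x92.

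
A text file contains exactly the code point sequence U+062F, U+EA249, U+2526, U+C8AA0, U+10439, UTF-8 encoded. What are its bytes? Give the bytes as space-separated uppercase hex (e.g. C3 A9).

U+062F: 2-byte form → D8 AF.
U+EA249: 4-byte form → F3 AA 89 89.
U+2526: 3-byte form → E2 94 A6.
U+C8AA0: 4-byte form → F3 88 AA A0.
U+10439: 4-byte form → F0 90 90 B9.
Concatenated (17 bytes): D8 AF F3 AA 89 89 E2 94 A6 F3 88 AA A0 F0 90 90 B9.

D8 AF F3 AA 89 89 E2 94 A6 F3 88 AA A0 F0 90 90 B9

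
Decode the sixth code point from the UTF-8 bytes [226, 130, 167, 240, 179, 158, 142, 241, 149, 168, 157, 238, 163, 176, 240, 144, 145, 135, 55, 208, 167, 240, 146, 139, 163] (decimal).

Offset 0: leading byte 0xE2 = 11100010 → 3-byte char #1 = E2 82 A7.
Offset 3: leading byte 0xF0 = 11110000 → 4-byte char #2 = F0 B3 9E 8E.
Offset 7: leading byte 0xF1 = 11110001 → 4-byte char #3 = F1 95 A8 9D.
Offset 11: leading byte 0xEE = 11101110 → 3-byte char #4 = EE A3 B0.
Offset 14: leading byte 0xF0 = 11110000 → 4-byte char #5 = F0 90 91 87.
Offset 18: leading byte 0x37 = 00110111 → 1-byte char #6 = 37.
Leading byte 0x37 = 00110111 matches 0xxxxxxx → 1-byte sequence.
Byte 1: 0x37 = 00110111, payload 0110111 (7 bits).
Concatenate: 0110111 = 0x37 (7 bits → U+0037).

U+0037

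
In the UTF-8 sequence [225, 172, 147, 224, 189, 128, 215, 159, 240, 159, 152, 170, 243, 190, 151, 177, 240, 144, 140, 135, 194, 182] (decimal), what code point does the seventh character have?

U+00B6

Offset 0: leading byte 0xE1 = 11100001 → 3-byte char #1 = E1 AC 93.
Offset 3: leading byte 0xE0 = 11100000 → 3-byte char #2 = E0 BD 80.
Offset 6: leading byte 0xD7 = 11010111 → 2-byte char #3 = D7 9F.
Offset 8: leading byte 0xF0 = 11110000 → 4-byte char #4 = F0 9F 98 AA.
Offset 12: leading byte 0xF3 = 11110011 → 4-byte char #5 = F3 BE 97 B1.
Offset 16: leading byte 0xF0 = 11110000 → 4-byte char #6 = F0 90 8C 87.
Offset 20: leading byte 0xC2 = 11000010 → 2-byte char #7 = C2 B6.
Leading byte 0xC2 = 11000010 matches 110xxxxx → 2-byte sequence.
Byte 1: 0xC2 = 11000010, payload 00010 (5 bits).
Byte 2: 0xB6 = 10110110 (10xxxxxx ✓), payload 110110.
Concatenate: 00010110110 = 0xB6 (11 bits → U+00B6).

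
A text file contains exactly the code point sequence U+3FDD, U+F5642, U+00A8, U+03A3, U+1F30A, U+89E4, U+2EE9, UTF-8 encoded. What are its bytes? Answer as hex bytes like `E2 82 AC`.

U+3FDD: 3-byte form → E3 BF 9D.
U+F5642: 4-byte form → F3 B5 99 82.
U+00A8: 2-byte form → C2 A8.
U+03A3: 2-byte form → CE A3.
U+1F30A: 4-byte form → F0 9F 8C 8A.
U+89E4: 3-byte form → E8 A7 A4.
U+2EE9: 3-byte form → E2 BB A9.
Concatenated (21 bytes): E3 BF 9D F3 B5 99 82 C2 A8 CE A3 F0 9F 8C 8A E8 A7 A4 E2 BB A9.

E3 BF 9D F3 B5 99 82 C2 A8 CE A3 F0 9F 8C 8A E8 A7 A4 E2 BB A9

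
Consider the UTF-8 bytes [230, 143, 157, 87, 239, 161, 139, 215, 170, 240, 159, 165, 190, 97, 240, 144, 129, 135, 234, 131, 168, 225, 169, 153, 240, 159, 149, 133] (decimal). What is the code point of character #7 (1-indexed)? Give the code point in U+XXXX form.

U+10047

Offset 0: leading byte 0xE6 = 11100110 → 3-byte char #1 = E6 8F 9D.
Offset 3: leading byte 0x57 = 01010111 → 1-byte char #2 = 57.
Offset 4: leading byte 0xEF = 11101111 → 3-byte char #3 = EF A1 8B.
Offset 7: leading byte 0xD7 = 11010111 → 2-byte char #4 = D7 AA.
Offset 9: leading byte 0xF0 = 11110000 → 4-byte char #5 = F0 9F A5 BE.
Offset 13: leading byte 0x61 = 01100001 → 1-byte char #6 = 61.
Offset 14: leading byte 0xF0 = 11110000 → 4-byte char #7 = F0 90 81 87.
Leading byte 0xF0 = 11110000 matches 11110xxx → 4-byte sequence.
Byte 1: 0xF0 = 11110000, payload 000 (3 bits).
Byte 2: 0x90 = 10010000 (10xxxxxx ✓), payload 010000.
Byte 3: 0x81 = 10000001 (10xxxxxx ✓), payload 000001.
Byte 4: 0x87 = 10000111 (10xxxxxx ✓), payload 000111.
Concatenate: 000010000000001000111 = 0x10047 (21 bits → U+10047).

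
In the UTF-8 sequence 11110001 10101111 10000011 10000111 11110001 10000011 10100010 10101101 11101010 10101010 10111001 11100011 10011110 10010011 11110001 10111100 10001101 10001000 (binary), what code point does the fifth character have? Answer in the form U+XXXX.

Offset 0: leading byte 0xF1 = 11110001 → 4-byte char #1 = F1 AF 83 87.
Offset 4: leading byte 0xF1 = 11110001 → 4-byte char #2 = F1 83 A2 AD.
Offset 8: leading byte 0xEA = 11101010 → 3-byte char #3 = EA AA B9.
Offset 11: leading byte 0xE3 = 11100011 → 3-byte char #4 = E3 9E 93.
Offset 14: leading byte 0xF1 = 11110001 → 4-byte char #5 = F1 BC 8D 88.
Leading byte 0xF1 = 11110001 matches 11110xxx → 4-byte sequence.
Byte 1: 0xF1 = 11110001, payload 001 (3 bits).
Byte 2: 0xBC = 10111100 (10xxxxxx ✓), payload 111100.
Byte 3: 0x8D = 10001101 (10xxxxxx ✓), payload 001101.
Byte 4: 0x88 = 10001000 (10xxxxxx ✓), payload 001000.
Concatenate: 001111100001101001000 = 0x7C348 (21 bits → U+7C348).

U+7C348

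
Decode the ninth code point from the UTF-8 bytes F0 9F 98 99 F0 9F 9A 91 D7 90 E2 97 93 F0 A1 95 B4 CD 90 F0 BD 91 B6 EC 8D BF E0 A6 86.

U+0986

Offset 0: leading byte 0xF0 = 11110000 → 4-byte char #1 = F0 9F 98 99.
Offset 4: leading byte 0xF0 = 11110000 → 4-byte char #2 = F0 9F 9A 91.
Offset 8: leading byte 0xD7 = 11010111 → 2-byte char #3 = D7 90.
Offset 10: leading byte 0xE2 = 11100010 → 3-byte char #4 = E2 97 93.
Offset 13: leading byte 0xF0 = 11110000 → 4-byte char #5 = F0 A1 95 B4.
Offset 17: leading byte 0xCD = 11001101 → 2-byte char #6 = CD 90.
Offset 19: leading byte 0xF0 = 11110000 → 4-byte char #7 = F0 BD 91 B6.
Offset 23: leading byte 0xEC = 11101100 → 3-byte char #8 = EC 8D BF.
Offset 26: leading byte 0xE0 = 11100000 → 3-byte char #9 = E0 A6 86.
Leading byte 0xE0 = 11100000 matches 1110xxxx → 3-byte sequence.
Byte 1: 0xE0 = 11100000, payload 0000 (4 bits).
Byte 2: 0xA6 = 10100110 (10xxxxxx ✓), payload 100110.
Byte 3: 0x86 = 10000110 (10xxxxxx ✓), payload 000110.
Concatenate: 0000100110000110 = 0x986 (16 bits → U+0986).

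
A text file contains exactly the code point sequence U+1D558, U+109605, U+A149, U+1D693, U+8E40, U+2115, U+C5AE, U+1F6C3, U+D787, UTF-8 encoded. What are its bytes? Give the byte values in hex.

F0 9D 95 98 F4 89 98 85 EA 85 89 F0 9D 9A 93 E8 B9 80 E2 84 95 EC 96 AE F0 9F 9B 83 ED 9E 87

U+1D558: 4-byte form → F0 9D 95 98.
U+109605: 4-byte form → F4 89 98 85.
U+A149: 3-byte form → EA 85 89.
U+1D693: 4-byte form → F0 9D 9A 93.
U+8E40: 3-byte form → E8 B9 80.
U+2115: 3-byte form → E2 84 95.
U+C5AE: 3-byte form → EC 96 AE.
U+1F6C3: 4-byte form → F0 9F 9B 83.
U+D787: 3-byte form → ED 9E 87.
Concatenated (31 bytes): F0 9D 95 98 F4 89 98 85 EA 85 89 F0 9D 9A 93 E8 B9 80 E2 84 95 EC 96 AE F0 9F 9B 83 ED 9E 87.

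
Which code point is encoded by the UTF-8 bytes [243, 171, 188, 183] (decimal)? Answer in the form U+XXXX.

U+EBF37

Leading byte 0xF3 = 11110011 matches 11110xxx → 4-byte sequence.
Byte 1: 0xF3 = 11110011, payload 011 (3 bits).
Byte 2: 0xAB = 10101011 (10xxxxxx ✓), payload 101011.
Byte 3: 0xBC = 10111100 (10xxxxxx ✓), payload 111100.
Byte 4: 0xB7 = 10110111 (10xxxxxx ✓), payload 110111.
Concatenate: 011101011111100110111 = 0xEBF37 (21 bits → U+EBF37).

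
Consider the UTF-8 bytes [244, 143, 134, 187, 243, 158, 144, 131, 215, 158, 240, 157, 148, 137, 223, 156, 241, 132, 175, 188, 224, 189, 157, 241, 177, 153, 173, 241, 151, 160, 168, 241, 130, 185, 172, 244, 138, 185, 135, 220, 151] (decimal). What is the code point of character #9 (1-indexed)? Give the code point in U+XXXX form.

U+57828

Offset 0: leading byte 0xF4 = 11110100 → 4-byte char #1 = F4 8F 86 BB.
Offset 4: leading byte 0xF3 = 11110011 → 4-byte char #2 = F3 9E 90 83.
Offset 8: leading byte 0xD7 = 11010111 → 2-byte char #3 = D7 9E.
Offset 10: leading byte 0xF0 = 11110000 → 4-byte char #4 = F0 9D 94 89.
Offset 14: leading byte 0xDF = 11011111 → 2-byte char #5 = DF 9C.
Offset 16: leading byte 0xF1 = 11110001 → 4-byte char #6 = F1 84 AF BC.
Offset 20: leading byte 0xE0 = 11100000 → 3-byte char #7 = E0 BD 9D.
Offset 23: leading byte 0xF1 = 11110001 → 4-byte char #8 = F1 B1 99 AD.
Offset 27: leading byte 0xF1 = 11110001 → 4-byte char #9 = F1 97 A0 A8.
Leading byte 0xF1 = 11110001 matches 11110xxx → 4-byte sequence.
Byte 1: 0xF1 = 11110001, payload 001 (3 bits).
Byte 2: 0x97 = 10010111 (10xxxxxx ✓), payload 010111.
Byte 3: 0xA0 = 10100000 (10xxxxxx ✓), payload 100000.
Byte 4: 0xA8 = 10101000 (10xxxxxx ✓), payload 101000.
Concatenate: 001010111100000101000 = 0x57828 (21 bits → U+57828).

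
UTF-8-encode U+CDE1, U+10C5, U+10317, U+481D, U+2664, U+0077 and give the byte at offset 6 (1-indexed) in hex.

0x85

1-indexed offset 6 is 0-indexed offset 5.
U+CDE1 → 3-byte form EC B7 A1 at offsets 0–2.
U+10C5 → 3-byte form E1 83 85 at offsets 3–5.
Offset 5 falls in char 2's range; it's byte 3 of E1 83 85 = 0x85.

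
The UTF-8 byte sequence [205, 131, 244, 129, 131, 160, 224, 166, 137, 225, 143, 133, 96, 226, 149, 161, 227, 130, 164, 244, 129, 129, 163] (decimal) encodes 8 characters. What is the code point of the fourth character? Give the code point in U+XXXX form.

Offset 0: leading byte 0xCD = 11001101 → 2-byte char #1 = CD 83.
Offset 2: leading byte 0xF4 = 11110100 → 4-byte char #2 = F4 81 83 A0.
Offset 6: leading byte 0xE0 = 11100000 → 3-byte char #3 = E0 A6 89.
Offset 9: leading byte 0xE1 = 11100001 → 3-byte char #4 = E1 8F 85.
Leading byte 0xE1 = 11100001 matches 1110xxxx → 3-byte sequence.
Byte 1: 0xE1 = 11100001, payload 0001 (4 bits).
Byte 2: 0x8F = 10001111 (10xxxxxx ✓), payload 001111.
Byte 3: 0x85 = 10000101 (10xxxxxx ✓), payload 000101.
Concatenate: 0001001111000101 = 0x13C5 (16 bits → U+13C5).

U+13C5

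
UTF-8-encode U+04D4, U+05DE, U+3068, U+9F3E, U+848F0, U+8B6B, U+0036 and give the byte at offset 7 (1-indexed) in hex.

0xA8

1-indexed offset 7 is 0-indexed offset 6.
U+04D4 → 2-byte form D3 94 at offsets 0–1.
U+05DE → 2-byte form D7 9E at offsets 2–3.
U+3068 → 3-byte form E3 81 A8 at offsets 4–6.
Offset 6 falls in char 3's range; it's byte 3 of E3 81 A8 = 0xA8.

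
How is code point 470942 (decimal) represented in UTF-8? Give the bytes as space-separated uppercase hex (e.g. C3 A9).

F1 B2 BE 9E

U+72F9E = 0x72F9E = 470942 decimal. In range U+10000–U+10FFFF → 4-byte form: 11110xxx 10xxxxxx 10xxxxxx 10xxxxxx.
Binary (21 bits): 001110010111110011110.
Split 3+6+6+6: 001 | 110010 | 111110 | 011110.
Byte 1: 11110001 = 0xF1.
Byte 2: 10110010 = 0xB2.
Byte 3: 10111110 = 0xBE.
Byte 4: 10011110 = 0x9E.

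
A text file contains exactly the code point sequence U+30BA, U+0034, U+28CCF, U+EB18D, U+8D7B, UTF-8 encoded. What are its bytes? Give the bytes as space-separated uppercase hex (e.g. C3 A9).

U+30BA: 3-byte form → E3 82 BA.
U+0034: 1-byte form → 34.
U+28CCF: 4-byte form → F0 A8 B3 8F.
U+EB18D: 4-byte form → F3 AB 86 8D.
U+8D7B: 3-byte form → E8 B5 BB.
Concatenated (15 bytes): E3 82 BA 34 F0 A8 B3 8F F3 AB 86 8D E8 B5 BB.

E3 82 BA 34 F0 A8 B3 8F F3 AB 86 8D E8 B5 BB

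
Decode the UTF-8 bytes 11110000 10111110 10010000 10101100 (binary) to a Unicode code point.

Leading byte 0xF0 = 11110000 matches 11110xxx → 4-byte sequence.
Byte 1: 0xF0 = 11110000, payload 000 (3 bits).
Byte 2: 0xBE = 10111110 (10xxxxxx ✓), payload 111110.
Byte 3: 0x90 = 10010000 (10xxxxxx ✓), payload 010000.
Byte 4: 0xAC = 10101100 (10xxxxxx ✓), payload 101100.
Concatenate: 000111110010000101100 = 0x3E42C (21 bits → U+3E42C).

U+3E42C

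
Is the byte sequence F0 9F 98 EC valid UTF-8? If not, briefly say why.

Leading byte 0xF0 = 11110000 → 4-byte form.
Byte 4 is 0xEC = 11101100, which is not 10xxxxxx — expected a continuation byte.

invalid (non-continuation byte where continuation expected)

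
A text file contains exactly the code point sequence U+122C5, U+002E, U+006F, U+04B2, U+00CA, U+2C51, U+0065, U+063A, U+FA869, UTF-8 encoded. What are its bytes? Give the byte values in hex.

F0 92 8B 85 2E 6F D2 B2 C3 8A E2 B1 91 65 D8 BA F3 BA A1 A9

U+122C5: 4-byte form → F0 92 8B 85.
U+002E: 1-byte form → 2E.
U+006F: 1-byte form → 6F.
U+04B2: 2-byte form → D2 B2.
U+00CA: 2-byte form → C3 8A.
U+2C51: 3-byte form → E2 B1 91.
U+0065: 1-byte form → 65.
U+063A: 2-byte form → D8 BA.
U+FA869: 4-byte form → F3 BA A1 A9.
Concatenated (20 bytes): F0 92 8B 85 2E 6F D2 B2 C3 8A E2 B1 91 65 D8 BA F3 BA A1 A9.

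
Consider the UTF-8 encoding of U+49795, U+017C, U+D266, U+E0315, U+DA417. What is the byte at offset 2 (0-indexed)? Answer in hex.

U+49795 → 4-byte form F1 89 9E 95 at offsets 0–3.
Offset 2 falls in char 1's range; it's byte 3 of F1 89 9E 95 = 0x9E.

0x9E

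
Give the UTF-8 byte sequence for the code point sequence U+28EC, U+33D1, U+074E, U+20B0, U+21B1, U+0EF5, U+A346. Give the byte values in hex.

E2 A3 AC E3 8F 91 DD 8E E2 82 B0 E2 86 B1 E0 BB B5 EA 8D 86

U+28EC: 3-byte form → E2 A3 AC.
U+33D1: 3-byte form → E3 8F 91.
U+074E: 2-byte form → DD 8E.
U+20B0: 3-byte form → E2 82 B0.
U+21B1: 3-byte form → E2 86 B1.
U+0EF5: 3-byte form → E0 BB B5.
U+A346: 3-byte form → EA 8D 86.
Concatenated (20 bytes): E2 A3 AC E3 8F 91 DD 8E E2 82 B0 E2 86 B1 E0 BB B5 EA 8D 86.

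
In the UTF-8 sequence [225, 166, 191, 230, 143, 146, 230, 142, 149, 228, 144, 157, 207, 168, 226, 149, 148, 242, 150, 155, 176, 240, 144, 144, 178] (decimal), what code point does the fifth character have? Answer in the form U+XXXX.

U+03E8

Offset 0: leading byte 0xE1 = 11100001 → 3-byte char #1 = E1 A6 BF.
Offset 3: leading byte 0xE6 = 11100110 → 3-byte char #2 = E6 8F 92.
Offset 6: leading byte 0xE6 = 11100110 → 3-byte char #3 = E6 8E 95.
Offset 9: leading byte 0xE4 = 11100100 → 3-byte char #4 = E4 90 9D.
Offset 12: leading byte 0xCF = 11001111 → 2-byte char #5 = CF A8.
Leading byte 0xCF = 11001111 matches 110xxxxx → 2-byte sequence.
Byte 1: 0xCF = 11001111, payload 01111 (5 bits).
Byte 2: 0xA8 = 10101000 (10xxxxxx ✓), payload 101000.
Concatenate: 01111101000 = 0x3E8 (11 bits → U+03E8).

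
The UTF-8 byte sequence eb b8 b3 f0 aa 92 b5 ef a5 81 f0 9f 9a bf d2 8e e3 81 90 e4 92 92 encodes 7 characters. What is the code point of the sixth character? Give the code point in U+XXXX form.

Offset 0: leading byte 0xEB = 11101011 → 3-byte char #1 = EB B8 B3.
Offset 3: leading byte 0xF0 = 11110000 → 4-byte char #2 = F0 AA 92 B5.
Offset 7: leading byte 0xEF = 11101111 → 3-byte char #3 = EF A5 81.
Offset 10: leading byte 0xF0 = 11110000 → 4-byte char #4 = F0 9F 9A BF.
Offset 14: leading byte 0xD2 = 11010010 → 2-byte char #5 = D2 8E.
Offset 16: leading byte 0xE3 = 11100011 → 3-byte char #6 = E3 81 90.
Leading byte 0xE3 = 11100011 matches 1110xxxx → 3-byte sequence.
Byte 1: 0xE3 = 11100011, payload 0011 (4 bits).
Byte 2: 0x81 = 10000001 (10xxxxxx ✓), payload 000001.
Byte 3: 0x90 = 10010000 (10xxxxxx ✓), payload 010000.
Concatenate: 0011000001010000 = 0x3050 (16 bits → U+3050).

U+3050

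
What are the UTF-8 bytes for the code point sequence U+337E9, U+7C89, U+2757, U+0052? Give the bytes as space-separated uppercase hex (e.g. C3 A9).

U+337E9: 4-byte form → F0 B3 9F A9.
U+7C89: 3-byte form → E7 B2 89.
U+2757: 3-byte form → E2 9D 97.
U+0052: 1-byte form → 52.
Concatenated (11 bytes): F0 B3 9F A9 E7 B2 89 E2 9D 97 52.

F0 B3 9F A9 E7 B2 89 E2 9D 97 52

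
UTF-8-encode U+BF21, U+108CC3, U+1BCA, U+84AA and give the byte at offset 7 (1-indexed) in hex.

1-indexed offset 7 is 0-indexed offset 6.
U+BF21 → 3-byte form EB BC A1 at offsets 0–2.
U+108CC3 → 4-byte form F4 88 B3 83 at offsets 3–6.
Offset 6 falls in char 2's range; it's byte 4 of F4 88 B3 83 = 0x83.

0x83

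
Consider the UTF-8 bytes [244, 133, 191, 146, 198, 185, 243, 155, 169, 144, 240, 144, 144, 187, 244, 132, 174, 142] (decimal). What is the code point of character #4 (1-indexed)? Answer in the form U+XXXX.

U+1043B

Offset 0: leading byte 0xF4 = 11110100 → 4-byte char #1 = F4 85 BF 92.
Offset 4: leading byte 0xC6 = 11000110 → 2-byte char #2 = C6 B9.
Offset 6: leading byte 0xF3 = 11110011 → 4-byte char #3 = F3 9B A9 90.
Offset 10: leading byte 0xF0 = 11110000 → 4-byte char #4 = F0 90 90 BB.
Leading byte 0xF0 = 11110000 matches 11110xxx → 4-byte sequence.
Byte 1: 0xF0 = 11110000, payload 000 (3 bits).
Byte 2: 0x90 = 10010000 (10xxxxxx ✓), payload 010000.
Byte 3: 0x90 = 10010000 (10xxxxxx ✓), payload 010000.
Byte 4: 0xBB = 10111011 (10xxxxxx ✓), payload 111011.
Concatenate: 000010000010000111011 = 0x1043B (21 bits → U+1043B).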